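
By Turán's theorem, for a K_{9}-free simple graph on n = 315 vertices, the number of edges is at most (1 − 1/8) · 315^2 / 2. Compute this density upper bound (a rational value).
Turán density bound = (7/8) · 315^2/2 = 694575/16 ≈ 43410.9375

Turán's theorem: ex(n, K_{r+1}) is achieved by the complete r-partite Turán graph T(n, r) with parts as balanced as possible, and is at most (1 − 1/r) · n^2/2. For r = 8, n = 315: the density bound is (7/8) · 99225/2 = 694575/16 ≈ 43410.9375. The integer-valued extremum is e(T(315, 8)) = 43410, which is strictly less than the density bound 694575/16 since 8 ∤ 315 (the parts of T(315, 8) cannot all be equal).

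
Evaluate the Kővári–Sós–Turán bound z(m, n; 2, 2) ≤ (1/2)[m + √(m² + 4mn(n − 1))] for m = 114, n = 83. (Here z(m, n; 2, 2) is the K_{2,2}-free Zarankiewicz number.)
z(114, 83; 2, 2) ≤ (1/2)[114 + √(114² + 4·114·83·82)] = (1/2)[114 + √3116532] = 939.6851

Kővári–Sós–Turán: let r_1, ..., r_114 be the row sums and z = Σ r_i the total number of 1s. Each pair of columns can share at most one row with both entries 1 (else a 2×2 all-ones block appears), so Σ_i C(r_i, 2) ≤ C(83, 2) = 3403. By convexity Σ_i C(r_i, 2) ≥ 114·C(z/114, 2) = z(z − 114)/(2·114), giving z² − 114z − 114·83·82 ≤ 0 and hence z ≤ (1/2)[114 + √(12996 + 4·775884)] = (1/2)[114 + √3116532] ≈ (1/2)(114 + 1765.3702) = 939.6851.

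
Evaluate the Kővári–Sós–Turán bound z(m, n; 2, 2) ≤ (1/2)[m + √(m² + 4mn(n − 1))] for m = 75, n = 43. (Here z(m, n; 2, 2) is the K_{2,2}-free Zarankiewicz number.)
z(75, 43; 2, 2) ≤ (1/2)[75 + √(75² + 4·75·43·42)] = (1/2)[75 + √547425] = 407.4409

Kővári–Sós–Turán: let r_1, ..., r_75 be the row sums and z = Σ r_i the total number of 1s. Each pair of columns can share at most one row with both entries 1 (else a 2×2 all-ones block appears), so Σ_i C(r_i, 2) ≤ C(43, 2) = 903. By convexity Σ_i C(r_i, 2) ≥ 75·C(z/75, 2) = z(z − 75)/(2·75), giving z² − 75z − 75·43·42 ≤ 0 and hence z ≤ (1/2)[75 + √(5625 + 4·135450)] = (1/2)[75 + √547425] ≈ (1/2)(75 + 739.8817) = 407.4409.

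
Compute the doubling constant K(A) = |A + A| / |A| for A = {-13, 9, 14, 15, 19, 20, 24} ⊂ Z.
K = |A + A| / |A| = 22/7

Enumerate A + A = {a + b : a, b ∈ A}. With |A| = 7, there are |A|^2 = 49 ordered sum pairs; collecting distinct values, A + A = {-26, -4, 1, 2, 6, 7, 11, 18, 23, 24, 28, 29, 30, 33, 34, 35, 38, 39, 40, 43, 44, 48}, so |A + A| = 22. Thus K = 22/7. For comparison, the minimum possible |A + A| over all 7-element sets is 2·7 − 1 = 13 (so min K = 13/7), attained only by arithmetic progressions.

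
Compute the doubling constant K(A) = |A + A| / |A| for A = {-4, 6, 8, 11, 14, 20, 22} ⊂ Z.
K = |A + A| / |A| = 24/7

Enumerate A + A = {a + b : a, b ∈ A}. With |A| = 7, there are |A|^2 = 49 ordered sum pairs; collecting distinct values, A + A = {-8, 2, 4, 7, 10, 12, 14, 16, 17, 18, 19, 20, 22, 25, 26, 28, 30, 31, 33, 34, 36, 40, 42, 44}, so |A + A| = 24. Thus K = 24/7. For comparison, the minimum possible |A + A| over all 7-element sets is 2·7 − 1 = 13 (so min K = 13/7), attained only by arithmetic progressions.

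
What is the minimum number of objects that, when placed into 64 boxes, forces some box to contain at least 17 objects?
n = (17 − 1)·64 + 1 = 1025

By the generalised pigeonhole principle, to guarantee some box contains ≥ r objects we need more than (r − 1) · k objects total. Threshold: n = (r − 1) · k + 1. With r = 17 and k = 64: n = 16 · 64 + 1 = 1024 + 1 = 1025. For n = 1024 = 16 · 64, we can put exactly 16 objects in every box, avoiding 17 in any single one — so 1025 is tight.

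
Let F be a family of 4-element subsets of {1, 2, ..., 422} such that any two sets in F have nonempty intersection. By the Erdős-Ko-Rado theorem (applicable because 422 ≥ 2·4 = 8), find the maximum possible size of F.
max |F| = C(421, 3) = 12347930

Erdős-Ko-Rado (1961): when n ≥ 2k, max |F| = C(n−1, k−1). The bound is attained by the star {A : i ∈ A} for any fixed i ∈ [n]. Here C(422−1, 4−1) = C(421, 3) = 12347930.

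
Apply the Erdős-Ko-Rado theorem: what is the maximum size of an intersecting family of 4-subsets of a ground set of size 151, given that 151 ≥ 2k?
max |F| = C(150, 3) = 551300

Erdős-Ko-Rado (1961): when n ≥ 2k, max |F| = C(n−1, k−1). The bound is attained by the star {A : i ∈ A} for any fixed i ∈ [n]. Here C(151−1, 4−1) = C(150, 3) = 551300.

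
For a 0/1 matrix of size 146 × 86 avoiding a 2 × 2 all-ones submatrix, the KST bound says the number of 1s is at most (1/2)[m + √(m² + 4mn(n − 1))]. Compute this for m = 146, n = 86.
z(146, 86; 2, 2) ≤ (1/2)[146 + √(146² + 4·146·86·85)] = (1/2)[146 + √4290356] = 1108.6587

Kővári–Sós–Turán: let r_1, ..., r_146 be the row sums and z = Σ r_i the total number of 1s. Each pair of columns can share at most one row with both entries 1 (else a 2×2 all-ones block appears), so Σ_i C(r_i, 2) ≤ C(86, 2) = 3655. By convexity Σ_i C(r_i, 2) ≥ 146·C(z/146, 2) = z(z − 146)/(2·146), giving z² − 146z − 146·86·85 ≤ 0 and hence z ≤ (1/2)[146 + √(21316 + 4·1067260)] = (1/2)[146 + √4290356] ≈ (1/2)(146 + 2071.3175) = 1108.6587.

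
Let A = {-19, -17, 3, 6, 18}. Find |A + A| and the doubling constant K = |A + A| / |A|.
K = |A + A| / |A| = 15/5 = 3

Enumerate A + A = {a + b : a, b ∈ A}. With |A| = 5, there are |A|^2 = 25 ordered sum pairs; collecting distinct values, A + A = {-38, -36, -34, -16, -14, -13, -11, -1, 1, 6, 9, 12, 21, 24, 36}, so |A + A| = 15. Thus K = 15/5 = 3. For comparison, the minimum possible |A + A| over all 5-element sets is 2·5 − 1 = 9 (so min K = 9/5), attained only by arithmetic progressions.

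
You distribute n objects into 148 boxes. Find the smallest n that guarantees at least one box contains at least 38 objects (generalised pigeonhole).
n = (38 − 1)·148 + 1 = 5477

By the generalised pigeonhole principle, to guarantee some box contains ≥ r objects we need more than (r − 1) · k objects total. Threshold: n = (r − 1) · k + 1. With r = 38 and k = 148: n = 37 · 148 + 1 = 5476 + 1 = 5477. For n = 5476 = 37 · 148, we can put exactly 37 objects in every box, avoiding 38 in any single one — so 5477 is tight.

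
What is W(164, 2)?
W(164, 2) = 164 + 1 = 165

A 2-term AP is any pair of integers, so a monochromatic 2-AP exists iff some colour is used at least twice. With 164 colours, the colouring i ↦ i on {1, ..., 164} uses each colour once, avoiding any monochromatic pair, so W(164, 2) > 164. For {1, ..., 165}, pigeonhole forces two integers of the same colour, which form a monochromatic 2-AP. Hence W(164, 2) = 165.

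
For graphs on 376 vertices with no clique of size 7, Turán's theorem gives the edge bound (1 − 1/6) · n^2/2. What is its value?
Turán density bound = (5/6) · 376^2/2 = 176720/3 ≈ 58906.6667

Turán's theorem: ex(n, K_{r+1}) is achieved by the complete r-partite Turán graph T(n, r) with parts as balanced as possible, and is at most (1 − 1/r) · n^2/2. For r = 6, n = 376: the density bound is (5/6) · 141376/2 = 176720/3 ≈ 58906.6667. The integer-valued extremum is e(T(376, 6)) = 58906, which is strictly less than the density bound 176720/3 since 6 ∤ 376 (the parts of T(376, 6) cannot all be equal).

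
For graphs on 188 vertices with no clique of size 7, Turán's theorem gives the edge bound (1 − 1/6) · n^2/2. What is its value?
Turán density bound = (5/6) · 188^2/2 = 44180/3 ≈ 14726.6667

Turán's theorem: ex(n, K_{r+1}) is achieved by the complete r-partite Turán graph T(n, r) with parts as balanced as possible, and is at most (1 − 1/r) · n^2/2. For r = 6, n = 188: the density bound is (5/6) · 35344/2 = 44180/3 ≈ 14726.6667. The integer-valued extremum is e(T(188, 6)) = 14726, which is strictly less than the density bound 44180/3 since 6 ∤ 188 (the parts of T(188, 6) cannot all be equal).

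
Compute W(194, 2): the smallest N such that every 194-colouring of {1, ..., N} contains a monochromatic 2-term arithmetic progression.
W(194, 2) = 194 + 1 = 195

A 2-term AP is any pair of integers, so a monochromatic 2-AP exists iff some colour is used at least twice. With 194 colours, the colouring i ↦ i on {1, ..., 194} uses each colour once, avoiding any monochromatic pair, so W(194, 2) > 194. For {1, ..., 195}, pigeonhole forces two integers of the same colour, which form a monochromatic 2-AP. Hence W(194, 2) = 195.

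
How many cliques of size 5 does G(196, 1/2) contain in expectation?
E[# K_5] = C(196, 5) · (1/2)^C(5, 2) = 2289653184 / 2^10 = 35775831/16 = 2235989.4375

For each 5-subset S of vertices (there are C(196, 5) = 2289653184 such S), let X_S = 1 if S induces a K_5 (all C(5, 2) = 10 edges present). Then P(X_S = 1) = (1/2)^10 = 1/1024. By linearity of expectation, E[# K_5] = C(196, 5) · (1/2)^10 = 2289653184 / 1024 = 35775831/16 = 2235989.4375.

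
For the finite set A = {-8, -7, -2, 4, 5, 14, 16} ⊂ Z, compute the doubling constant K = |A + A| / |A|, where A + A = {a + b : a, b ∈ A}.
K = |A + A| / |A| = 24/7

Enumerate A + A = {a + b : a, b ∈ A}. With |A| = 7, there are |A|^2 = 49 ordered sum pairs; collecting distinct values, A + A = {-16, -15, -14, -10, -9, -4, -3, -2, 2, 3, 6, 7, 8, 9, 10, 12, 14, 18, 19, 20, 21, 28, 30, 32}, so |A + A| = 24. Thus K = 24/7. For comparison, the minimum possible |A + A| over all 7-element sets is 2·7 − 1 = 13 (so min K = 13/7), attained only by arithmetic progressions.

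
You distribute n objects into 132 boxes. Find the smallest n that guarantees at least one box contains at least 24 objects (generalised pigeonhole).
n = (24 − 1)·132 + 1 = 3037

By the generalised pigeonhole principle, to guarantee some box contains ≥ r objects we need more than (r − 1) · k objects total. Threshold: n = (r − 1) · k + 1. With r = 24 and k = 132: n = 23 · 132 + 1 = 3036 + 1 = 3037. For n = 3036 = 23 · 132, we can put exactly 23 objects in every box, avoiding 24 in any single one — so 3037 is tight.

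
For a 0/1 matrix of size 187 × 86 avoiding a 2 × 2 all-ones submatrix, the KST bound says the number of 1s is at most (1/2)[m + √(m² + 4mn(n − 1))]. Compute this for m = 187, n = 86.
z(187, 86; 2, 2) ≤ (1/2)[187 + √(187² + 4·187·86·85)] = (1/2)[187 + √5502849] = 1266.4076

Kővári–Sós–Turán: let r_1, ..., r_187 be the row sums and z = Σ r_i the total number of 1s. Each pair of columns can share at most one row with both entries 1 (else a 2×2 all-ones block appears), so Σ_i C(r_i, 2) ≤ C(86, 2) = 3655. By convexity Σ_i C(r_i, 2) ≥ 187·C(z/187, 2) = z(z − 187)/(2·187), giving z² − 187z − 187·86·85 ≤ 0 and hence z ≤ (1/2)[187 + √(34969 + 4·1366970)] = (1/2)[187 + √5502849] ≈ (1/2)(187 + 2345.8152) = 1266.4076.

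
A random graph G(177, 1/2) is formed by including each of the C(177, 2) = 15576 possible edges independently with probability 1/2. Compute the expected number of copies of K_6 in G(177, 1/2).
E[# K_6] = C(177, 6) · (1/2)^C(6, 2) = 39202637320 / 2^15 = 4900329665/4096 ≈ 1196369.547119

For each 6-subset S of vertices (there are C(177, 6) = 39202637320 such S), let X_S = 1 if S induces a K_6 (all C(6, 2) = 15 edges present). Then P(X_S = 1) = (1/2)^15 = 1/32768. By linearity of expectation, E[# K_6] = C(177, 6) · (1/2)^15 = 39202637320 / 32768 = 4900329665/4096 ≈ 1196369.547119.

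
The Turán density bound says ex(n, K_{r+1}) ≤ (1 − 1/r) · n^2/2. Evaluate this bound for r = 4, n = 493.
Turán density bound = (3/4) · 493^2/2 = 729147/8 ≈ 91143.375

Turán's theorem: ex(n, K_{r+1}) is achieved by the complete r-partite Turán graph T(n, r) with parts as balanced as possible, and is at most (1 − 1/r) · n^2/2. For r = 4, n = 493: the density bound is (3/4) · 243049/2 = 729147/8 ≈ 91143.375. The integer-valued extremum is e(T(493, 4)) = 91143, which is strictly less than the density bound 729147/8 since 4 ∤ 493 (the parts of T(493, 4) cannot all be equal).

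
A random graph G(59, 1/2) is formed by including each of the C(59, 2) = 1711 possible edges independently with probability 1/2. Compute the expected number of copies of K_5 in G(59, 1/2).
E[# K_5] = C(59, 5) · (1/2)^C(5, 2) = 5006386 / 2^10 = 2503193/512 ≈ 4889.048828

For each 5-subset S of vertices (there are C(59, 5) = 5006386 such S), let X_S = 1 if S induces a K_5 (all C(5, 2) = 10 edges present). Then P(X_S = 1) = (1/2)^10 = 1/1024. By linearity of expectation, E[# K_5] = C(59, 5) · (1/2)^10 = 5006386 / 1024 = 2503193/512 ≈ 4889.048828.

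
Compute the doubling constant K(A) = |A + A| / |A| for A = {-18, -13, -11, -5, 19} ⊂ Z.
K = |A + A| / |A| = 15/5 = 3

Enumerate A + A = {a + b : a, b ∈ A}. With |A| = 5, there are |A|^2 = 25 ordered sum pairs; collecting distinct values, A + A = {-36, -31, -29, -26, -24, -23, -22, -18, -16, -10, 1, 6, 8, 14, 38}, so |A + A| = 15. Thus K = 15/5 = 3. For comparison, the minimum possible |A + A| over all 5-element sets is 2·5 − 1 = 9 (so min K = 9/5), attained only by arithmetic progressions.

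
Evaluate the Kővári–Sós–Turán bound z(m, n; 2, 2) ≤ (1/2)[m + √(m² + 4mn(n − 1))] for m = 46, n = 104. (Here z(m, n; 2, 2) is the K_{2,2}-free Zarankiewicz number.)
z(46, 104; 2, 2) ≤ (1/2)[46 + √(46² + 4·46·104·103)] = (1/2)[46 + √1973124] = 725.3397

Kővári–Sós–Turán: let r_1, ..., r_46 be the row sums and z = Σ r_i the total number of 1s. Each pair of columns can share at most one row with both entries 1 (else a 2×2 all-ones block appears), so Σ_i C(r_i, 2) ≤ C(104, 2) = 5356. By convexity Σ_i C(r_i, 2) ≥ 46·C(z/46, 2) = z(z − 46)/(2·46), giving z² − 46z − 46·104·103 ≤ 0 and hence z ≤ (1/2)[46 + √(2116 + 4·492752)] = (1/2)[46 + √1973124] ≈ (1/2)(46 + 1404.6793) = 725.3397.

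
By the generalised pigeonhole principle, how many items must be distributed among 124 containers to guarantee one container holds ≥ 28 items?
n = (28 − 1)·124 + 1 = 3349

By the generalised pigeonhole principle, to guarantee some box contains ≥ r objects we need more than (r − 1) · k objects total. Threshold: n = (r − 1) · k + 1. With r = 28 and k = 124: n = 27 · 124 + 1 = 3348 + 1 = 3349. For n = 3348 = 27 · 124, we can put exactly 27 objects in every box, avoiding 28 in any single one — so 3349 is tight.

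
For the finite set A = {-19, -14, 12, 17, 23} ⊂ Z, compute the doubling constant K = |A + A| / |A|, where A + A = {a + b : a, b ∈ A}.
K = |A + A| / |A| = 14/5

Enumerate A + A = {a + b : a, b ∈ A}. With |A| = 5, there are |A|^2 = 25 ordered sum pairs; collecting distinct values, A + A = {-38, -33, -28, -7, -2, 3, 4, 9, 24, 29, 34, 35, 40, 46}, so |A + A| = 14. Thus K = 14/5. For comparison, the minimum possible |A + A| over all 5-element sets is 2·5 − 1 = 9 (so min K = 9/5), attained only by arithmetic progressions.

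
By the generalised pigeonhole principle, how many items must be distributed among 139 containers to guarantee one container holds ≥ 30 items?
n = (30 − 1)·139 + 1 = 4032

By the generalised pigeonhole principle, to guarantee some box contains ≥ r objects we need more than (r − 1) · k objects total. Threshold: n = (r − 1) · k + 1. With r = 30 and k = 139: n = 29 · 139 + 1 = 4031 + 1 = 4032. For n = 4031 = 29 · 139, we can put exactly 29 objects in every box, avoiding 30 in any single one — so 4032 is tight.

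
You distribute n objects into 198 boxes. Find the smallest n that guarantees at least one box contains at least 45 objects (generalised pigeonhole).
n = (45 − 1)·198 + 1 = 8713

By the generalised pigeonhole principle, to guarantee some box contains ≥ r objects we need more than (r − 1) · k objects total. Threshold: n = (r − 1) · k + 1. With r = 45 and k = 198: n = 44 · 198 + 1 = 8712 + 1 = 8713. For n = 8712 = 44 · 198, we can put exactly 44 objects in every box, avoiding 45 in any single one — so 8713 is tight.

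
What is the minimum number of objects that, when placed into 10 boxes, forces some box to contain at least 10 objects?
n = (10 − 1)·10 + 1 = 91

By the generalised pigeonhole principle, to guarantee some box contains ≥ r objects we need more than (r − 1) · k objects total. Threshold: n = (r − 1) · k + 1. With r = 10 and k = 10: n = 9 · 10 + 1 = 90 + 1 = 91. For n = 90 = 9 · 10, we can put exactly 9 objects in every box, avoiding 10 in any single one — so 91 is tight.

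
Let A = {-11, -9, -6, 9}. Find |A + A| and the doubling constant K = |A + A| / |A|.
K = |A + A| / |A| = 10/4 = 5/2

Enumerate A + A = {a + b : a, b ∈ A}. With |A| = 4, there are |A|^2 = 16 ordered sum pairs; collecting distinct values, A + A = {-22, -20, -18, -17, -15, -12, -2, 0, 3, 18}, so |A + A| = 10. Thus K = 10/4 = 5/2. For comparison, the minimum possible |A + A| over all 4-element sets is 2·4 − 1 = 7 (so min K = 7/4), attained only by arithmetic progressions.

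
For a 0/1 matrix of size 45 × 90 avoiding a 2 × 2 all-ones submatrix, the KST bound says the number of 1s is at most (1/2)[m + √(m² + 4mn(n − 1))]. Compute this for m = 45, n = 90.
z(45, 90; 2, 2) ≤ (1/2)[45 + √(45² + 4·45·90·89)] = (1/2)[45 + √1443825] = 623.2963

Kővári–Sós–Turán: let r_1, ..., r_45 be the row sums and z = Σ r_i the total number of 1s. Each pair of columns can share at most one row with both entries 1 (else a 2×2 all-ones block appears), so Σ_i C(r_i, 2) ≤ C(90, 2) = 4005. By convexity Σ_i C(r_i, 2) ≥ 45·C(z/45, 2) = z(z − 45)/(2·45), giving z² − 45z − 45·90·89 ≤ 0 and hence z ≤ (1/2)[45 + √(2025 + 4·360450)] = (1/2)[45 + √1443825] ≈ (1/2)(45 + 1201.5927) = 623.2963.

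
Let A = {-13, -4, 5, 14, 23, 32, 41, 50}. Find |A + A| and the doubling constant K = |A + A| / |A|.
K = |A + A| / |A| = 15/8

Enumerate A + A = {a + b : a, b ∈ A}. With |A| = 8, there are |A|^2 = 64 ordered sum pairs; collecting distinct values, A + A = {-26, -17, -8, 1, 10, 19, 28, 37, 46, 55, 64, 73, 82, 91, 100}, so |A + A| = 15. Thus K = 15/8. Here |A + A| = 2|A| − 1 = 15, the minimum possible — so K = 15/8 is minimal, which holds iff A is an arithmetic progression.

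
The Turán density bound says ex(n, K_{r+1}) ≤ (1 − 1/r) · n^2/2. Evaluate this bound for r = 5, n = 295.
Turán density bound = (4/5) · 295^2/2 = 34810

Turán's theorem: ex(n, K_{r+1}) is achieved by the complete r-partite Turán graph T(n, r) with parts as balanced as possible, and is at most (1 − 1/r) · n^2/2. For r = 5, n = 295: the density bound is (4/5) · 87025/2 = 34810. Since 5 ∣ 295, the Turán graph T(295, 5) has parts of equal size 59, and its edge count e(T(295, 5)) = 34810 attains the density bound exactly.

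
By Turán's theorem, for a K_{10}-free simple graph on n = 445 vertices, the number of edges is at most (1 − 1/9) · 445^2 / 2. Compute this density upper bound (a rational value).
Turán density bound = (8/9) · 445^2/2 = 792100/9 ≈ 88011.1111

Turán's theorem: ex(n, K_{r+1}) is achieved by the complete r-partite Turán graph T(n, r) with parts as balanced as possible, and is at most (1 − 1/r) · n^2/2. For r = 9, n = 445: the density bound is (8/9) · 198025/2 = 792100/9 ≈ 88011.1111. The integer-valued extremum is e(T(445, 9)) = 88010, which is strictly less than the density bound 792100/9 since 9 ∤ 445 (the parts of T(445, 9) cannot all be equal).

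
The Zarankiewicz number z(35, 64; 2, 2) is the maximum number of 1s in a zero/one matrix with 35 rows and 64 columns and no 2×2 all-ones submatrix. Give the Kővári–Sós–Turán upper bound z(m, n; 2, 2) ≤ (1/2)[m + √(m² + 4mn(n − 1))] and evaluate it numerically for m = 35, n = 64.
z(35, 64; 2, 2) ≤ (1/2)[35 + √(35² + 4·35·64·63)] = (1/2)[35 + √565705] = 393.5668

Kővári–Sós–Turán: let r_1, ..., r_35 be the row sums and z = Σ r_i the total number of 1s. Each pair of columns can share at most one row with both entries 1 (else a 2×2 all-ones block appears), so Σ_i C(r_i, 2) ≤ C(64, 2) = 2016. By convexity Σ_i C(r_i, 2) ≥ 35·C(z/35, 2) = z(z − 35)/(2·35), giving z² − 35z − 35·64·63 ≤ 0 and hence z ≤ (1/2)[35 + √(1225 + 4·141120)] = (1/2)[35 + √565705] ≈ (1/2)(35 + 752.1336) = 393.5668.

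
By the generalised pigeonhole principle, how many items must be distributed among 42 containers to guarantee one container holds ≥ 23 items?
n = (23 − 1)·42 + 1 = 925

By the generalised pigeonhole principle, to guarantee some box contains ≥ r objects we need more than (r − 1) · k objects total. Threshold: n = (r − 1) · k + 1. With r = 23 and k = 42: n = 22 · 42 + 1 = 924 + 1 = 925. For n = 924 = 22 · 42, we can put exactly 22 objects in every box, avoiding 23 in any single one — so 925 is tight.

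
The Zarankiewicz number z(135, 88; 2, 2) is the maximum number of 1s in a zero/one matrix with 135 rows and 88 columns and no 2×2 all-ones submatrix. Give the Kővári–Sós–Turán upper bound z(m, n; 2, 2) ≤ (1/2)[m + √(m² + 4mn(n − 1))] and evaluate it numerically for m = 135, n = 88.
z(135, 88; 2, 2) ≤ (1/2)[135 + √(135² + 4·135·88·87)] = (1/2)[135 + √4152465] = 1086.3799

Kővári–Sós–Turán: let r_1, ..., r_135 be the row sums and z = Σ r_i the total number of 1s. Each pair of columns can share at most one row with both entries 1 (else a 2×2 all-ones block appears), so Σ_i C(r_i, 2) ≤ C(88, 2) = 3828. By convexity Σ_i C(r_i, 2) ≥ 135·C(z/135, 2) = z(z − 135)/(2·135), giving z² − 135z − 135·88·87 ≤ 0 and hence z ≤ (1/2)[135 + √(18225 + 4·1033560)] = (1/2)[135 + √4152465] ≈ (1/2)(135 + 2037.7598) = 1086.3799.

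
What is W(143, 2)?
W(143, 2) = 143 + 1 = 144

A 2-term AP is any pair of integers, so a monochromatic 2-AP exists iff some colour is used at least twice. With 143 colours, the colouring i ↦ i on {1, ..., 143} uses each colour once, avoiding any monochromatic pair, so W(143, 2) > 143. For {1, ..., 144}, pigeonhole forces two integers of the same colour, which form a monochromatic 2-AP. Hence W(143, 2) = 144.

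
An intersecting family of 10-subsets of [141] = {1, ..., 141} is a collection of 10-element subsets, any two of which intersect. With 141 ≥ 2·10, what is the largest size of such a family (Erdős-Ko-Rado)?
max |F| = C(140, 9) = 43790762164380

Erdős-Ko-Rado (1961): when n ≥ 2k, max |F| = C(n−1, k−1). The bound is attained by the star {A : i ∈ A} for any fixed i ∈ [n]. Here C(141−1, 10−1) = C(140, 9) = 43790762164380.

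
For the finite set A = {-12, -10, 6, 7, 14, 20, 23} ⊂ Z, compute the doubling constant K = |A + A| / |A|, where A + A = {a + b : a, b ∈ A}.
K = |A + A| / |A| = 27/7

Enumerate A + A = {a + b : a, b ∈ A}. With |A| = 7, there are |A|^2 = 49 ordered sum pairs; collecting distinct values, A + A = {-24, -22, -20, -6, -5, -4, -3, 2, 4, 8, 10, 11, 12, 13, 14, 20, 21, 26, 27, 28, 29, 30, 34, 37, 40, 43, 46}, so |A + A| = 27. Thus K = 27/7. For comparison, the minimum possible |A + A| over all 7-element sets is 2·7 − 1 = 13 (so min K = 13/7), attained only by arithmetic progressions.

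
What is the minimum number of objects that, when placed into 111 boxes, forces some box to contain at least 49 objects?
n = (49 − 1)·111 + 1 = 5329

By the generalised pigeonhole principle, to guarantee some box contains ≥ r objects we need more than (r − 1) · k objects total. Threshold: n = (r − 1) · k + 1. With r = 49 and k = 111: n = 48 · 111 + 1 = 5328 + 1 = 5329. For n = 5328 = 48 · 111, we can put exactly 48 objects in every box, avoiding 49 in any single one — so 5329 is tight.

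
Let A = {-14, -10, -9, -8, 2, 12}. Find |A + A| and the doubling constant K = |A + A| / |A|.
K = |A + A| / |A| = 19/6

Enumerate A + A = {a + b : a, b ∈ A}. With |A| = 6, there are |A|^2 = 36 ordered sum pairs; collecting distinct values, A + A = {-28, -24, -23, -22, -20, -19, -18, -17, -16, -12, -8, -7, -6, -2, 2, 3, 4, 14, 24}, so |A + A| = 19. Thus K = 19/6. For comparison, the minimum possible |A + A| over all 6-element sets is 2·6 − 1 = 11 (so min K = 11/6), attained only by arithmetic progressions.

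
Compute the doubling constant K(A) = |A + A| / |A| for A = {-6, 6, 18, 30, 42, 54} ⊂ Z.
K = |A + A| / |A| = 11/6

Enumerate A + A = {a + b : a, b ∈ A}. With |A| = 6, there are |A|^2 = 36 ordered sum pairs; collecting distinct values, A + A = {-12, 0, 12, 24, 36, 48, 60, 72, 84, 96, 108}, so |A + A| = 11. Thus K = 11/6. Here |A + A| = 2|A| − 1 = 11, the minimum possible — so K = 11/6 is minimal, which holds iff A is an arithmetic progression.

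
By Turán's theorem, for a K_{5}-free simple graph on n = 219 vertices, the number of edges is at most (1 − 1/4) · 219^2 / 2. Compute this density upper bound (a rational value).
Turán density bound = (3/4) · 219^2/2 = 143883/8 ≈ 17985.375

Turán's theorem: ex(n, K_{r+1}) is achieved by the complete r-partite Turán graph T(n, r) with parts as balanced as possible, and is at most (1 − 1/r) · n^2/2. For r = 4, n = 219: the density bound is (3/4) · 47961/2 = 143883/8 ≈ 17985.375. The integer-valued extremum is e(T(219, 4)) = 17985, which is strictly less than the density bound 143883/8 since 4 ∤ 219 (the parts of T(219, 4) cannot all be equal).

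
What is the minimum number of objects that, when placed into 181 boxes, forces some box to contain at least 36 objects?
n = (36 − 1)·181 + 1 = 6336

By the generalised pigeonhole principle, to guarantee some box contains ≥ r objects we need more than (r − 1) · k objects total. Threshold: n = (r − 1) · k + 1. With r = 36 and k = 181: n = 35 · 181 + 1 = 6335 + 1 = 6336. For n = 6335 = 35 · 181, we can put exactly 35 objects in every box, avoiding 36 in any single one — so 6336 is tight.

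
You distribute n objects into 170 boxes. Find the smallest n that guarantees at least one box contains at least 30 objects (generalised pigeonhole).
n = (30 − 1)·170 + 1 = 4931

By the generalised pigeonhole principle, to guarantee some box contains ≥ r objects we need more than (r − 1) · k objects total. Threshold: n = (r − 1) · k + 1. With r = 30 and k = 170: n = 29 · 170 + 1 = 4930 + 1 = 4931. For n = 4930 = 29 · 170, we can put exactly 29 objects in every box, avoiding 30 in any single one — so 4931 is tight.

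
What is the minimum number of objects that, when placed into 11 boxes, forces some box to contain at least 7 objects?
n = (7 − 1)·11 + 1 = 67

By the generalised pigeonhole principle, to guarantee some box contains ≥ r objects we need more than (r − 1) · k objects total. Threshold: n = (r − 1) · k + 1. With r = 7 and k = 11: n = 6 · 11 + 1 = 66 + 1 = 67. For n = 66 = 6 · 11, we can put exactly 6 objects in every box, avoiding 7 in any single one — so 67 is tight.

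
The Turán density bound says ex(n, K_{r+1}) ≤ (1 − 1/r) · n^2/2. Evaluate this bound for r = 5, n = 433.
Turán density bound = (4/5) · 433^2/2 = 374978/5 ≈ 74995.6

Turán's theorem: ex(n, K_{r+1}) is achieved by the complete r-partite Turán graph T(n, r) with parts as balanced as possible, and is at most (1 − 1/r) · n^2/2. For r = 5, n = 433: the density bound is (4/5) · 187489/2 = 374978/5 ≈ 74995.6. The integer-valued extremum is e(T(433, 5)) = 74995, which is strictly less than the density bound 374978/5 since 5 ∤ 433 (the parts of T(433, 5) cannot all be equal).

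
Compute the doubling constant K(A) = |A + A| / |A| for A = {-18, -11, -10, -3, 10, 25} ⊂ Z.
K = |A + A| / |A| = 19/6

Enumerate A + A = {a + b : a, b ∈ A}. With |A| = 6, there are |A|^2 = 36 ordered sum pairs; collecting distinct values, A + A = {-36, -29, -28, -22, -21, -20, -14, -13, -8, -6, -1, 0, 7, 14, 15, 20, 22, 35, 50}, so |A + A| = 19. Thus K = 19/6. For comparison, the minimum possible |A + A| over all 6-element sets is 2·6 − 1 = 11 (so min K = 11/6), attained only by arithmetic progressions.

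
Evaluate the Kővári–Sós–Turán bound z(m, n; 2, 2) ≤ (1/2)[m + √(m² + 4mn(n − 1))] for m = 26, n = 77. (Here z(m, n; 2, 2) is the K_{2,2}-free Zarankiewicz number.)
z(26, 77; 2, 2) ≤ (1/2)[26 + √(26² + 4·26·77·76)] = (1/2)[26 + √609284] = 403.2832

Kővári–Sós–Turán: let r_1, ..., r_26 be the row sums and z = Σ r_i the total number of 1s. Each pair of columns can share at most one row with both entries 1 (else a 2×2 all-ones block appears), so Σ_i C(r_i, 2) ≤ C(77, 2) = 2926. By convexity Σ_i C(r_i, 2) ≥ 26·C(z/26, 2) = z(z − 26)/(2·26), giving z² − 26z − 26·77·76 ≤ 0 and hence z ≤ (1/2)[26 + √(676 + 4·152152)] = (1/2)[26 + √609284] ≈ (1/2)(26 + 780.5665) = 403.2832.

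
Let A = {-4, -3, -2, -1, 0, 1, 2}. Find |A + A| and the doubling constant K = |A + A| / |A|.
K = |A + A| / |A| = 13/7

Enumerate A + A = {a + b : a, b ∈ A}. With |A| = 7, there are |A|^2 = 49 ordered sum pairs; collecting distinct values, A + A = {-8, -7, -6, -5, -4, -3, -2, -1, 0, 1, 2, 3, 4}, so |A + A| = 13. Thus K = 13/7. Here |A + A| = 2|A| − 1 = 13, the minimum possible — so K = 13/7 is minimal, which holds iff A is an arithmetic progression.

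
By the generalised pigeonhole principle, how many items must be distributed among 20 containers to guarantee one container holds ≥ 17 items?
n = (17 − 1)·20 + 1 = 321

By the generalised pigeonhole principle, to guarantee some box contains ≥ r objects we need more than (r − 1) · k objects total. Threshold: n = (r − 1) · k + 1. With r = 17 and k = 20: n = 16 · 20 + 1 = 320 + 1 = 321. For n = 320 = 16 · 20, we can put exactly 16 objects in every box, avoiding 17 in any single one — so 321 is tight.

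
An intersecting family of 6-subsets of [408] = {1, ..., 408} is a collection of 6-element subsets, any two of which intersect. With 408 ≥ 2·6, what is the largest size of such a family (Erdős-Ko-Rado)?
max |F| = C(407, 5) = 90798909201

The Erdős-Ko-Rado theorem states: for n ≥ 2k, an intersecting family of k-subsets of an n-element set has size at most C(n − 1, k − 1), with equality for 'star' families {A ⊆ [n] : |A| = k, i ∈ A} (fix an element i). For n = 408, k = 6: C(407, 5) = 90798909201.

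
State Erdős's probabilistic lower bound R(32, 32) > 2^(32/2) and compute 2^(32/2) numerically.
2^(32/2) = 65536; so R(32, 32) > 65536

Colour each edge of K_n uniformly at random with red/blue. The expected number of monochromatic K_32 is C(n, 32) · 2 · 2^(−C(32,2)). If C(n, 32) · 2^(1 − C(32,2)) < 1, then with positive probability no monochromatic K_32 exists, so R(32, 32) > n. The standard estimate C(n, 32) ≤ n^32/32! shows this inequality holds whenever n ≤ 2^(32/2) (since 32! · 2^(C(32,2) − 1) > 2^(32^2/2) ≥ n^32). Hence R(32, 32) > 2^(32/2) = 65536.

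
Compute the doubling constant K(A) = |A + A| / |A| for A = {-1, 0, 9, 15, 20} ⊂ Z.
K = |A + A| / |A| = 15/5 = 3

Enumerate A + A = {a + b : a, b ∈ A}. With |A| = 5, there are |A|^2 = 25 ordered sum pairs; collecting distinct values, A + A = {-2, -1, 0, 8, 9, 14, 15, 18, 19, 20, 24, 29, 30, 35, 40}, so |A + A| = 15. Thus K = 15/5 = 3. For comparison, the minimum possible |A + A| over all 5-element sets is 2·5 − 1 = 9 (so min K = 9/5), attained only by arithmetic progressions.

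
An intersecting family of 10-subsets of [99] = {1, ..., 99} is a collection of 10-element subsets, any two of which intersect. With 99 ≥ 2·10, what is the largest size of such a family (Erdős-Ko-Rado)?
max |F| = C(98, 9) = 1573664496040

The Erdős-Ko-Rado theorem states: for n ≥ 2k, an intersecting family of k-subsets of an n-element set has size at most C(n − 1, k − 1), with equality for 'star' families {A ⊆ [n] : |A| = k, i ∈ A} (fix an element i). For n = 99, k = 10: C(98, 9) = 1573664496040.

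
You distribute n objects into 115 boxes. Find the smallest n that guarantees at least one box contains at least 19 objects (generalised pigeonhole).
n = (19 − 1)·115 + 1 = 2071

By the generalised pigeonhole principle, to guarantee some box contains ≥ r objects we need more than (r − 1) · k objects total. Threshold: n = (r − 1) · k + 1. With r = 19 and k = 115: n = 18 · 115 + 1 = 2070 + 1 = 2071. For n = 2070 = 18 · 115, we can put exactly 18 objects in every box, avoiding 19 in any single one — so 2071 is tight.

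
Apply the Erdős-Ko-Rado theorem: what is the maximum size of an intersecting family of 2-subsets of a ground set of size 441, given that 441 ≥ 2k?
max |F| = C(440, 1) = 440

The Erdős-Ko-Rado theorem states: for n ≥ 2k, an intersecting family of k-subsets of an n-element set has size at most C(n − 1, k − 1), with equality for 'star' families {A ⊆ [n] : |A| = k, i ∈ A} (fix an element i). For n = 441, k = 2: C(440, 1) = 440.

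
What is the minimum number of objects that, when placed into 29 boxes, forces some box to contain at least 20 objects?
n = (20 − 1)·29 + 1 = 552

By the generalised pigeonhole principle, to guarantee some box contains ≥ r objects we need more than (r − 1) · k objects total. Threshold: n = (r − 1) · k + 1. With r = 20 and k = 29: n = 19 · 29 + 1 = 551 + 1 = 552. For n = 551 = 19 · 29, we can put exactly 19 objects in every box, avoiding 20 in any single one — so 552 is tight.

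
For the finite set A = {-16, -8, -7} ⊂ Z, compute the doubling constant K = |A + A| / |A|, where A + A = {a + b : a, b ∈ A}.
K = |A + A| / |A| = 6/3 = 2

Enumerate A + A = {a + b : a, b ∈ A}. With |A| = 3, there are |A|^2 = 9 ordered sum pairs; collecting distinct values, A + A = {-32, -24, -23, -16, -15, -14}, so |A + A| = 6. Thus K = 6/3 = 2. For comparison, the minimum possible |A + A| over all 3-element sets is 2·3 − 1 = 5 (so min K = 5/3), attained only by arithmetic progressions.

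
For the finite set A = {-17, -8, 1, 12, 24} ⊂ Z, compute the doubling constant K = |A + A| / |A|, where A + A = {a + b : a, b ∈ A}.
K = |A + A| / |A| = 14/5

Enumerate A + A = {a + b : a, b ∈ A}. With |A| = 5, there are |A|^2 = 25 ordered sum pairs; collecting distinct values, A + A = {-34, -25, -16, -7, -5, 2, 4, 7, 13, 16, 24, 25, 36, 48}, so |A + A| = 14. Thus K = 14/5. For comparison, the minimum possible |A + A| over all 5-element sets is 2·5 − 1 = 9 (so min K = 9/5), attained only by arithmetic progressions.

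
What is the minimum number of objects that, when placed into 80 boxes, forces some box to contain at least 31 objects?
n = (31 − 1)·80 + 1 = 2401

By the generalised pigeonhole principle, to guarantee some box contains ≥ r objects we need more than (r − 1) · k objects total. Threshold: n = (r − 1) · k + 1. With r = 31 and k = 80: n = 30 · 80 + 1 = 2400 + 1 = 2401. For n = 2400 = 30 · 80, we can put exactly 30 objects in every box, avoiding 31 in any single one — so 2401 is tight.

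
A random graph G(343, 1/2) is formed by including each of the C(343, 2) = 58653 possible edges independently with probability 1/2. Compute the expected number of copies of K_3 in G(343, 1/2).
E[# K_3] = C(343, 3) · (1/2)^C(3, 2) = 6666891 / 2^3 = 833361.375

For each 3-subset S of vertices (there are C(343, 3) = 6666891 such S), let X_S = 1 if S induces a K_3 (all C(3, 2) = 3 edges present). Then P(X_S = 1) = (1/2)^3 = 1/8. By linearity of expectation, E[# K_3] = C(343, 3) · (1/2)^3 = 6666891 / 8 = 833361.375.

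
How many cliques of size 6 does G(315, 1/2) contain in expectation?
E[# K_6] = C(315, 6) · (1/2)^C(6, 2) = 1293387680130 / 2^15 = 646693840065/16384 ≈ 39471059.574280

For each 6-subset S of vertices (there are C(315, 6) = 1293387680130 such S), let X_S = 1 if S induces a K_6 (all C(6, 2) = 15 edges present). Then P(X_S = 1) = (1/2)^15 = 1/32768. By linearity of expectation, E[# K_6] = C(315, 6) · (1/2)^15 = 1293387680130 / 32768 = 646693840065/16384 ≈ 39471059.574280.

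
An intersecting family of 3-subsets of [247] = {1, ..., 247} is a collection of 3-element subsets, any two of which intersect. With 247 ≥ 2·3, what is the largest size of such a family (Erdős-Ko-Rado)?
max |F| = C(246, 2) = 30135

Erdős-Ko-Rado (1961): when n ≥ 2k, max |F| = C(n−1, k−1). The bound is attained by the star {A : i ∈ A} for any fixed i ∈ [n]. Here C(247−1, 3−1) = C(246, 2) = 30135.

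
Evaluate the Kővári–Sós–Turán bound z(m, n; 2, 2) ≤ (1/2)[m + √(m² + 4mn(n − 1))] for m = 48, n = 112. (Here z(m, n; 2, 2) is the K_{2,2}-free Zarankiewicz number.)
z(48, 112; 2, 2) ≤ (1/2)[48 + √(48² + 4·48·112·111)] = (1/2)[48 + √2389248] = 796.8596

Kővári–Sós–Turán: let r_1, ..., r_48 be the row sums and z = Σ r_i the total number of 1s. Each pair of columns can share at most one row with both entries 1 (else a 2×2 all-ones block appears), so Σ_i C(r_i, 2) ≤ C(112, 2) = 6216. By convexity Σ_i C(r_i, 2) ≥ 48·C(z/48, 2) = z(z − 48)/(2·48), giving z² − 48z − 48·112·111 ≤ 0 and hence z ≤ (1/2)[48 + √(2304 + 4·596736)] = (1/2)[48 + √2389248] ≈ (1/2)(48 + 1545.7193) = 796.8596.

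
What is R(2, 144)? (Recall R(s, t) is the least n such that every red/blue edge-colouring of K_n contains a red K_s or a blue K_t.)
R(2, 144) = 144

R(2, k) = k for all k ≥ 2: in a 2-colouring of K_k, either some edge is red (a red K_2) or all edges are blue (a blue K_k). And K_{143} coloured all-blue has no blue K_144, so R(2, 144) > 143. Hence R(2, 144) = 144.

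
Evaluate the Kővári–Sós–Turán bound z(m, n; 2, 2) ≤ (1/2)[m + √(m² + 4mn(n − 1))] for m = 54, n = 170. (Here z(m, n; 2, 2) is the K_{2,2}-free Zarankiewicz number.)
z(54, 170; 2, 2) ≤ (1/2)[54 + √(54² + 4·54·170·169)] = (1/2)[54 + √6208596] = 1272.8527

Kővári–Sós–Turán: let r_1, ..., r_54 be the row sums and z = Σ r_i the total number of 1s. Each pair of columns can share at most one row with both entries 1 (else a 2×2 all-ones block appears), so Σ_i C(r_i, 2) ≤ C(170, 2) = 14365. By convexity Σ_i C(r_i, 2) ≥ 54·C(z/54, 2) = z(z − 54)/(2·54), giving z² − 54z − 54·170·169 ≤ 0 and hence z ≤ (1/2)[54 + √(2916 + 4·1551420)] = (1/2)[54 + √6208596] ≈ (1/2)(54 + 2491.7054) = 1272.8527.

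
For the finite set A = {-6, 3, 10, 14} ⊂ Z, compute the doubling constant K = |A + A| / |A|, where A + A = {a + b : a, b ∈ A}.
K = |A + A| / |A| = 10/4 = 5/2

Enumerate A + A = {a + b : a, b ∈ A}. With |A| = 4, there are |A|^2 = 16 ordered sum pairs; collecting distinct values, A + A = {-12, -3, 4, 6, 8, 13, 17, 20, 24, 28}, so |A + A| = 10. Thus K = 10/4 = 5/2. For comparison, the minimum possible |A + A| over all 4-element sets is 2·4 − 1 = 7 (so min K = 7/4), attained only by arithmetic progressions.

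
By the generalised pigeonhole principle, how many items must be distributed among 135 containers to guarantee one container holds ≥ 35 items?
n = (35 − 1)·135 + 1 = 4591

By the generalised pigeonhole principle, to guarantee some box contains ≥ r objects we need more than (r − 1) · k objects total. Threshold: n = (r − 1) · k + 1. With r = 35 and k = 135: n = 34 · 135 + 1 = 4590 + 1 = 4591. For n = 4590 = 34 · 135, we can put exactly 34 objects in every box, avoiding 35 in any single one — so 4591 is tight.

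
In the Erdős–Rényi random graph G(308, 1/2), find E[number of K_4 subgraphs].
E[# K_4] = C(308, 4) · (1/2)^C(4, 2) = 367704645 / 2^6 = 5745385.078125

For each 4-subset S of vertices (there are C(308, 4) = 367704645 such S), let X_S = 1 if S induces a K_4 (all C(4, 2) = 6 edges present). Then P(X_S = 1) = (1/2)^6 = 1/64. By linearity of expectation, E[# K_4] = C(308, 4) · (1/2)^6 = 367704645 / 64 = 5745385.078125.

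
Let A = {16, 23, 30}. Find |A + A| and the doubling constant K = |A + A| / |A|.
K = |A + A| / |A| = 5/3

Enumerate A + A = {a + b : a, b ∈ A}. With |A| = 3, there are |A|^2 = 9 ordered sum pairs; collecting distinct values, A + A = {32, 39, 46, 53, 60}, so |A + A| = 5. Thus K = 5/3. Here |A + A| = 2|A| − 1 = 5, the minimum possible — so K = 5/3 is minimal, which holds iff A is an arithmetic progression.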